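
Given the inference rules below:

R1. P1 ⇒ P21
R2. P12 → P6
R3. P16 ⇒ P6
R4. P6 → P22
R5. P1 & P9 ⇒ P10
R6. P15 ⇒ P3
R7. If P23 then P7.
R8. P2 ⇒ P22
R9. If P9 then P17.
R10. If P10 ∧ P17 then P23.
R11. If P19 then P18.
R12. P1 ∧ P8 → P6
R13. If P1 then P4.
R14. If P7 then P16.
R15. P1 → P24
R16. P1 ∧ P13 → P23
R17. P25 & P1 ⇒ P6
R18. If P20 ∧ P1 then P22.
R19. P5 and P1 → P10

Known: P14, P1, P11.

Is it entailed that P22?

No

Forward chaining from the given facts derives: P21, P4, P24.
Rules concluding P22: R4 needs P6; R8 needs P2; R18 needs P20 — none of these are established.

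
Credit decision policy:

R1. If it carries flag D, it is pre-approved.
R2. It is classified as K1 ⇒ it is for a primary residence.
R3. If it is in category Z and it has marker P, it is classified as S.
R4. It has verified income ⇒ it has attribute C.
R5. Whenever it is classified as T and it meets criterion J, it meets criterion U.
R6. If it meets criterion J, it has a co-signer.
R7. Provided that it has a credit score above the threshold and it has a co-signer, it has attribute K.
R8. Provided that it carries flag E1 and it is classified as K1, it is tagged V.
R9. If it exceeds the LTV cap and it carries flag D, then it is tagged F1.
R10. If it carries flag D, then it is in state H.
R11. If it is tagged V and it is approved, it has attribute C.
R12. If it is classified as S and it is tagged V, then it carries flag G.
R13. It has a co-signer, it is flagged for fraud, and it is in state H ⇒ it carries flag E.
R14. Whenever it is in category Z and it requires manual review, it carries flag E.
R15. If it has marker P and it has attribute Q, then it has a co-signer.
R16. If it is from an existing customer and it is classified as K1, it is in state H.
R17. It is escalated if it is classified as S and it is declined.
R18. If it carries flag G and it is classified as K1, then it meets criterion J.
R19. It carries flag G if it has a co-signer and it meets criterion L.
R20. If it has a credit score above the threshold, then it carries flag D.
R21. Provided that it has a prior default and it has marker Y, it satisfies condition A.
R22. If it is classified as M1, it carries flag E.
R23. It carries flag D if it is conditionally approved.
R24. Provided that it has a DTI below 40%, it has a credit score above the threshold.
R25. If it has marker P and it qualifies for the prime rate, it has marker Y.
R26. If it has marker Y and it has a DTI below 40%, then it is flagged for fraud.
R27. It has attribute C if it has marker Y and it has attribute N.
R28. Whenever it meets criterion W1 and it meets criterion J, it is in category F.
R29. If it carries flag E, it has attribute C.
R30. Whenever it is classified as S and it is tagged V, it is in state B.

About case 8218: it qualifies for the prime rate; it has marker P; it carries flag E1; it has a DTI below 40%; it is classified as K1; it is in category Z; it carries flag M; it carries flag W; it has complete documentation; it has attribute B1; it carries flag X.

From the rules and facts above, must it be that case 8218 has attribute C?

By R3 (it is in category Z, it has marker P): it is classified as S.
By R8 (it carries flag E1, it is classified as K1): it is tagged V.
By R12 (it is classified as S, it is tagged V): it carries flag G.
By R18 (it carries flag G, it is classified as K1): it meets criterion J.
By R24 (it has a DTI below 40%): it has a credit score above the threshold.
By R25 (it has marker P, it qualifies for the prime rate): it has marker Y.
By R26 (it has marker Y, it has a DTI below 40%): it is flagged for fraud.
By R6 (it meets criterion J): it has a co-signer.
By R20 (it has a credit score above the threshold): it carries flag D.
By R10 (it carries flag D): it is in state H.
By R13 (it has a co-signer, it is flagged for fraud, it is in state H): it carries flag E.
By R29 (it carries flag E): it has attribute C.

Yes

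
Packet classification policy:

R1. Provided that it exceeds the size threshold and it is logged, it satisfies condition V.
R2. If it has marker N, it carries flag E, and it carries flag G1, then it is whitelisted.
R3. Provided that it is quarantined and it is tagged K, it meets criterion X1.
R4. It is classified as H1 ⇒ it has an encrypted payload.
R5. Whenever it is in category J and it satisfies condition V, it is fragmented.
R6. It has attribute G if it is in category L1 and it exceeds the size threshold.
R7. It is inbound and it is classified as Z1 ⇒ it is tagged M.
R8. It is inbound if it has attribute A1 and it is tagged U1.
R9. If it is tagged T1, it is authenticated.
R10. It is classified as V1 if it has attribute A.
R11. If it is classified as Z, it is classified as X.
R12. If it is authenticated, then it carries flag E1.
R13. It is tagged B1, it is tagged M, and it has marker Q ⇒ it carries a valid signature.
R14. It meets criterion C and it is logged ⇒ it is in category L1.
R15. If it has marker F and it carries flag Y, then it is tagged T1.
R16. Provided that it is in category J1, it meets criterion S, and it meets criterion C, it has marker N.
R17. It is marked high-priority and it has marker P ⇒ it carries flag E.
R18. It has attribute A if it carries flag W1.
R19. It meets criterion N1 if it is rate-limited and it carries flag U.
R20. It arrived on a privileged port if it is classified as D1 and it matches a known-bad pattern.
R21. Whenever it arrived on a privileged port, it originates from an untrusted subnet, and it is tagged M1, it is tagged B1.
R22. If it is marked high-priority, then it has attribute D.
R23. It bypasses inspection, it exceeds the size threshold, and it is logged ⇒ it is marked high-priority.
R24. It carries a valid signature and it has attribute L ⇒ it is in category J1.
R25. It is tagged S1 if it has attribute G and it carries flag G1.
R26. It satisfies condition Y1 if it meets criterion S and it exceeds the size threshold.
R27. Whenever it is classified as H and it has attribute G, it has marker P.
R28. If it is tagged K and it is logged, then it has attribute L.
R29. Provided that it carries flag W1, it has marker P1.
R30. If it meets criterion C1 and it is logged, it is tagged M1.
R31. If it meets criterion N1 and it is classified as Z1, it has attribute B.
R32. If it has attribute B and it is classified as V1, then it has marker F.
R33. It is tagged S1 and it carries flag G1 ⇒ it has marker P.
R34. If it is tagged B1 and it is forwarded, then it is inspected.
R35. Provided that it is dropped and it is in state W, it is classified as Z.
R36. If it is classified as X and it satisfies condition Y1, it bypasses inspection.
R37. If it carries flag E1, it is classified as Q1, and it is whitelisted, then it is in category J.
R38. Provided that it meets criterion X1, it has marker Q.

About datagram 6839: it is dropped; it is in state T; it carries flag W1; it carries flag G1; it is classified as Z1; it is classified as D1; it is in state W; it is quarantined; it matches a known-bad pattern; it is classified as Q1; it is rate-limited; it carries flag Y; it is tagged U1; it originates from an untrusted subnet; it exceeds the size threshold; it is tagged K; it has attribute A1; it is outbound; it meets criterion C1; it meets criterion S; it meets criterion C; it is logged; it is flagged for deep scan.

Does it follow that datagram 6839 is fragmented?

Forward chaining from the given facts derives: satisfies condition V, meets criterion X1, is inbound, is in category L1, has attribute A, arrived on a privileged port, satisfies condition Y1, has attribute L, has marker P1, is tagged M1, is classified as Z, has marker Q, has attribute G, is tagged M, is classified as V1, is classified as X, is tagged B1, is tagged S1, has marker P, bypasses inspection, carries a valid signature, is marked high-priority, is in category J1, has marker N, carries flag E, has attribute D, is whitelisted.
The only rule concluding "it is fragmented" is R5, which needs "it is in category J"; that is never established.

No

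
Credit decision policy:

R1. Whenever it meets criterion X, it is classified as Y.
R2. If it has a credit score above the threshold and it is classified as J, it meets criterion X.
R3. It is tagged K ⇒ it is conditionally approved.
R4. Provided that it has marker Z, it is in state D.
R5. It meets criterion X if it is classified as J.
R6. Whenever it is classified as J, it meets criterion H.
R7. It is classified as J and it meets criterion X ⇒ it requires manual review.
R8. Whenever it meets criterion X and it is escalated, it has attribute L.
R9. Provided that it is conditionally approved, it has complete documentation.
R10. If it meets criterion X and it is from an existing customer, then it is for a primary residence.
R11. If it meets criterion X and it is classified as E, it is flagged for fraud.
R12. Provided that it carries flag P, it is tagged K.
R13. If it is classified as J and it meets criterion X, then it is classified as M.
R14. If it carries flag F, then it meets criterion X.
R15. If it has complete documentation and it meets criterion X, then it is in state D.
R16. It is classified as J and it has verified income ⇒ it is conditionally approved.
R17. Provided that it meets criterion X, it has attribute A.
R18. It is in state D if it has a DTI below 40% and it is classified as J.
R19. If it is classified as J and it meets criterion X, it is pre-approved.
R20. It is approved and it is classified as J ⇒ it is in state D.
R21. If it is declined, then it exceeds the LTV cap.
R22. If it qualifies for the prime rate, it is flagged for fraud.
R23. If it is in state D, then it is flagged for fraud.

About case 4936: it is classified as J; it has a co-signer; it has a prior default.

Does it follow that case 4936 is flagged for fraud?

Forward chaining from the given facts derives: meets criterion X, meets criterion H, requires manual review, is classified as M, has attribute A, is pre-approved, is classified as Y.
Rules concluding "it is flagged for fraud": R11 needs "it is classified as E"; R22 needs "it qualifies for the prime rate"; R23 needs "it is in state D" — none of these are established.

No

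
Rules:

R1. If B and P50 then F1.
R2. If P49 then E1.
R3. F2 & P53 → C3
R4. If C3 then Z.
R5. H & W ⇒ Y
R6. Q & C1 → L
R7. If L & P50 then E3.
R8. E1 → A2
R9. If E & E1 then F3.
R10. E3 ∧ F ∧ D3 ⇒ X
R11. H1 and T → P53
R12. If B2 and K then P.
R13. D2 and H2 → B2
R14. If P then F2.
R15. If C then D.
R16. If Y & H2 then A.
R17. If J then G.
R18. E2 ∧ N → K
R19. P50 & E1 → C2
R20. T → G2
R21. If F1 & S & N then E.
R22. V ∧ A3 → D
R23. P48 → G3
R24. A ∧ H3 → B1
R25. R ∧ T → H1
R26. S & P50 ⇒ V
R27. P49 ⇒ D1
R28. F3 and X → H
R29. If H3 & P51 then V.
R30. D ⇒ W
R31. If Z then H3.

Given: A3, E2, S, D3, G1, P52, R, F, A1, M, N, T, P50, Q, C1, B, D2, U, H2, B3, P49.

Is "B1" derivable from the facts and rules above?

F1  (by R1: B, P50)
E1  (by R2: P49)
L  (by R6: Q, C1)
E3  (by R7: L, P50)
X  (by R10: E3, F, D3)
B2  (by R13: D2, H2)
K  (by R18: E2, N)
E  (by R21: F1, S, N)
H1  (by R25: R, T)
V  (by R26: S, P50)
F3  (by R9: E, E1)
P53  (by R11: H1, T)
P  (by R12: B2, K)
F2  (by R14: P)
D  (by R22: V, A3)
H  (by R28: F3, X)
W  (by R30: D)
C3  (by R3: F2, P53)
Z  (by R4: C3)
Y  (by R5: H, W)
A  (by R16: Y, H2)
H3  (by R31: Z)
B1  (by R24: A, H3)

Yes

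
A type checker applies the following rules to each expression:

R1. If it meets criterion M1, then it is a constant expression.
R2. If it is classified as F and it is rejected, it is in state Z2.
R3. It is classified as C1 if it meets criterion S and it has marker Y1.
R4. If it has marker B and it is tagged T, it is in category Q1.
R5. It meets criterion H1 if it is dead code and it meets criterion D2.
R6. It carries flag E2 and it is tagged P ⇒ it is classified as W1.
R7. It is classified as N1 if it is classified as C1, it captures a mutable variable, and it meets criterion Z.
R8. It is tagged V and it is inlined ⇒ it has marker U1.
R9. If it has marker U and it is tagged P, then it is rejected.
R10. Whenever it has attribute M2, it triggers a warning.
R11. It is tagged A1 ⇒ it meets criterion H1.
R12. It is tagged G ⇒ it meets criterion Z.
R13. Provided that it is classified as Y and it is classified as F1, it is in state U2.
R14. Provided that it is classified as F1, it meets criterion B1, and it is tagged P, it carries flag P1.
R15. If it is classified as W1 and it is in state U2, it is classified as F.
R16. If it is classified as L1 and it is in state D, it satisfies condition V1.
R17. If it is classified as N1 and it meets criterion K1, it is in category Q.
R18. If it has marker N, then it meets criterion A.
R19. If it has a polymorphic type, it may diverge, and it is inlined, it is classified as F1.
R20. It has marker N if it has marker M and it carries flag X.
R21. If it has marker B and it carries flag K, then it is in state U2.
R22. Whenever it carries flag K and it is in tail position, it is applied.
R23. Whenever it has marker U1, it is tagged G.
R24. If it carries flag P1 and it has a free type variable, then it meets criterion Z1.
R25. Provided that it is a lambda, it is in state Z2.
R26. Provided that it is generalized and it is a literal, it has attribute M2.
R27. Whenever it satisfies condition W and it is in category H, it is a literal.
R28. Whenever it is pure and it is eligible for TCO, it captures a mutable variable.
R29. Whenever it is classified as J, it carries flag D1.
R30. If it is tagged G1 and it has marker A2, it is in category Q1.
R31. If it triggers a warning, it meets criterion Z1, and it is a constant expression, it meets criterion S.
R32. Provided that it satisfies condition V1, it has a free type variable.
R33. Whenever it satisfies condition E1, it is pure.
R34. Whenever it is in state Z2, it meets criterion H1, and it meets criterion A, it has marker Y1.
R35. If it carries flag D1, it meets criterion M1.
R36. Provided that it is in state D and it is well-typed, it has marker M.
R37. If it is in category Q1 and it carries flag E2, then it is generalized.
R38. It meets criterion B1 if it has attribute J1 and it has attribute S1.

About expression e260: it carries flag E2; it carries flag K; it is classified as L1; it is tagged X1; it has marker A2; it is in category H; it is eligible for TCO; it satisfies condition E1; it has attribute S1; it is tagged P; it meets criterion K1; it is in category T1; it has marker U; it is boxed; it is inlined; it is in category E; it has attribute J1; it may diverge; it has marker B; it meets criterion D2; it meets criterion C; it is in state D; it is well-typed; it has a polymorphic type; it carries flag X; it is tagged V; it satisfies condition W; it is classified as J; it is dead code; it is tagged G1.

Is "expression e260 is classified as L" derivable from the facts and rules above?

Forward chaining from the given facts derives: meets criterion H1, is classified as W1, has marker U1, is rejected, satisfies condition V1, is classified as F1, is in state U2, is tagged G, is a literal, carries flag D1, is in category Q1, has a free type variable, is pure, meets criterion M1, has marker M, is generalized, meets criterion B1, is a constant expression, meets criterion Z, carries flag P1, is classified as F, has marker N, meets criterion Z1, has attribute M2, captures a mutable variable, is in state Z2, triggers a warning, meets criterion A, meets criterion S, has marker Y1, is classified as C1, is classified as N1, is in category Q.
No rule has "it is classified as L" as its conclusion, and it is not among the given facts.

No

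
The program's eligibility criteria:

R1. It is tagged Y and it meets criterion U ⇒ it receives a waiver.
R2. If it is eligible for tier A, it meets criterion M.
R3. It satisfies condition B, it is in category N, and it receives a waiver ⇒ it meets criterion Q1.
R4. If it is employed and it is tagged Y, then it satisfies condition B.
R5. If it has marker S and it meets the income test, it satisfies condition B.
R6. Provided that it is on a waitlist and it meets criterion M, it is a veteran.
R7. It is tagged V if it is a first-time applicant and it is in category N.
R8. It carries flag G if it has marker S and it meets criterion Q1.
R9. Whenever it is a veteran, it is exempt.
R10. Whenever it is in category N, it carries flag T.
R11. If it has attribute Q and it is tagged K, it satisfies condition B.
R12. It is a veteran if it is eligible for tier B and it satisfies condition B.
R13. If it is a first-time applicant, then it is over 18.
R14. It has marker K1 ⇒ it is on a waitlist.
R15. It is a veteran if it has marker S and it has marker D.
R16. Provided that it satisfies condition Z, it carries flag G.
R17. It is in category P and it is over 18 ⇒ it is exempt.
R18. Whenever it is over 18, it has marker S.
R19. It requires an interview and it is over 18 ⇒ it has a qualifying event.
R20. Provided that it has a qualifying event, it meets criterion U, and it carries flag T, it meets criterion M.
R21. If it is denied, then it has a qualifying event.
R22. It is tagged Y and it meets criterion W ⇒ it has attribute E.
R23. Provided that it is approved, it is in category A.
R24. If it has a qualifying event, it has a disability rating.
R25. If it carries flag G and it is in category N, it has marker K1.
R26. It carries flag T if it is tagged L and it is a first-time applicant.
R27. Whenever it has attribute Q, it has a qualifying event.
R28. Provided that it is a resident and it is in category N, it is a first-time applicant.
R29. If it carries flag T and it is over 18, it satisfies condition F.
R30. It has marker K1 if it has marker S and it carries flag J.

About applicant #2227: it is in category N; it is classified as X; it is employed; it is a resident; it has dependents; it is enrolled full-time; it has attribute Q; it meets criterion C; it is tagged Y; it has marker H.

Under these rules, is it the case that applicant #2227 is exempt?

Forward chaining from the given facts derives: satisfies condition B, carries flag T, has a qualifying event, is a first-time applicant, is tagged V, is over 18, has marker S, has a disability rating, satisfies condition F.
Rules concluding "it is exempt": R9 needs "it is a veteran"; R17 needs "it is in category P" — none of these are established.

No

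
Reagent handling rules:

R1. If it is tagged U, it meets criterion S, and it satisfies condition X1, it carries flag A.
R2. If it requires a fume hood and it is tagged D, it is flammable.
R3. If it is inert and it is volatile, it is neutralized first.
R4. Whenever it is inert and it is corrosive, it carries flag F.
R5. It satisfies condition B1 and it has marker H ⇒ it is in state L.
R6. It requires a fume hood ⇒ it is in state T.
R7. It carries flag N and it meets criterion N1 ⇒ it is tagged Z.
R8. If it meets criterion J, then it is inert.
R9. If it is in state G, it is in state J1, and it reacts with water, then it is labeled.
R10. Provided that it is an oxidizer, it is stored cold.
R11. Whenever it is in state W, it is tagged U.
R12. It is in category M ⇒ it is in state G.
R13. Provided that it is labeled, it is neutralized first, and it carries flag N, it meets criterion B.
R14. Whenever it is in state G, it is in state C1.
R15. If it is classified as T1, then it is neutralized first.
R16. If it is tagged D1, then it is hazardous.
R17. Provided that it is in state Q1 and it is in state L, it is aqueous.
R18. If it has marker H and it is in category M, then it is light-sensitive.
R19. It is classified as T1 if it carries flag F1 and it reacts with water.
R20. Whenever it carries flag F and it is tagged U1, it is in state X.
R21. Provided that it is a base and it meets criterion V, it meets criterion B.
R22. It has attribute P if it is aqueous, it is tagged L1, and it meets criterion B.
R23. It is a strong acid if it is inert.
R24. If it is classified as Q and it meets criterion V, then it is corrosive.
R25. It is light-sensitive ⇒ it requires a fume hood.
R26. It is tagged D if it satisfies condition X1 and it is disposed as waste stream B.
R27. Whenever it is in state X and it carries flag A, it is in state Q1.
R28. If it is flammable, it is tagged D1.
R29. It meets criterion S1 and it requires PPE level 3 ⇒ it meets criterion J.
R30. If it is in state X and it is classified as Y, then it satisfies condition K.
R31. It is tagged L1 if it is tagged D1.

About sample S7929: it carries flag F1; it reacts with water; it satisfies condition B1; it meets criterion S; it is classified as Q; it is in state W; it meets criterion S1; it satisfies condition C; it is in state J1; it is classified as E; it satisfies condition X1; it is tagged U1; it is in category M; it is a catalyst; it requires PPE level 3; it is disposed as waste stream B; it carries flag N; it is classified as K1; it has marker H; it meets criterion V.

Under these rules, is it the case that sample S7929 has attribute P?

By R5 (it satisfies condition B1, it has marker H): it is in state L.
By R11 (it is in state W): it is tagged U.
By R12 (it is in category M): it is in state G.
By R18 (it has marker H, it is in category M): it is light-sensitive.
By R19 (it carries flag F1, it reacts with water): it is classified as T1.
By R24 (it is classified as Q, it meets criterion V): it is corrosive.
By R25 (it is light-sensitive): it requires a fume hood.
By R26 (it satisfies condition X1, it is disposed as waste stream B): it is tagged D.
By R29 (it meets criterion S1, it requires PPE level 3): it meets criterion J.
By R1 (it is tagged U, it meets criterion S, it satisfies condition X1): it carries flag A.
By R2 (it requires a fume hood, it is tagged D): it is flammable.
By R8 (it meets criterion J): it is inert.
By R9 (it is in state G, it is in state J1, it reacts with water): it is labeled.
By R15 (it is classified as T1): it is neutralized first.
By R28 (it is flammable): it is tagged D1.
By R31 (it is tagged D1): it is tagged L1.
By R4 (it is inert, it is corrosive): it carries flag F.
By R13 (it is labeled, it is neutralized first, it carries flag N): it meets criterion B.
By R20 (it carries flag F, it is tagged U1): it is in state X.
By R27 (it is in state X, it carries flag A): it is in state Q1.
By R17 (it is in state Q1, it is in state L): it is aqueous.
By R22 (it is aqueous, it is tagged L1, it meets criterion B): it has attribute P.

Yes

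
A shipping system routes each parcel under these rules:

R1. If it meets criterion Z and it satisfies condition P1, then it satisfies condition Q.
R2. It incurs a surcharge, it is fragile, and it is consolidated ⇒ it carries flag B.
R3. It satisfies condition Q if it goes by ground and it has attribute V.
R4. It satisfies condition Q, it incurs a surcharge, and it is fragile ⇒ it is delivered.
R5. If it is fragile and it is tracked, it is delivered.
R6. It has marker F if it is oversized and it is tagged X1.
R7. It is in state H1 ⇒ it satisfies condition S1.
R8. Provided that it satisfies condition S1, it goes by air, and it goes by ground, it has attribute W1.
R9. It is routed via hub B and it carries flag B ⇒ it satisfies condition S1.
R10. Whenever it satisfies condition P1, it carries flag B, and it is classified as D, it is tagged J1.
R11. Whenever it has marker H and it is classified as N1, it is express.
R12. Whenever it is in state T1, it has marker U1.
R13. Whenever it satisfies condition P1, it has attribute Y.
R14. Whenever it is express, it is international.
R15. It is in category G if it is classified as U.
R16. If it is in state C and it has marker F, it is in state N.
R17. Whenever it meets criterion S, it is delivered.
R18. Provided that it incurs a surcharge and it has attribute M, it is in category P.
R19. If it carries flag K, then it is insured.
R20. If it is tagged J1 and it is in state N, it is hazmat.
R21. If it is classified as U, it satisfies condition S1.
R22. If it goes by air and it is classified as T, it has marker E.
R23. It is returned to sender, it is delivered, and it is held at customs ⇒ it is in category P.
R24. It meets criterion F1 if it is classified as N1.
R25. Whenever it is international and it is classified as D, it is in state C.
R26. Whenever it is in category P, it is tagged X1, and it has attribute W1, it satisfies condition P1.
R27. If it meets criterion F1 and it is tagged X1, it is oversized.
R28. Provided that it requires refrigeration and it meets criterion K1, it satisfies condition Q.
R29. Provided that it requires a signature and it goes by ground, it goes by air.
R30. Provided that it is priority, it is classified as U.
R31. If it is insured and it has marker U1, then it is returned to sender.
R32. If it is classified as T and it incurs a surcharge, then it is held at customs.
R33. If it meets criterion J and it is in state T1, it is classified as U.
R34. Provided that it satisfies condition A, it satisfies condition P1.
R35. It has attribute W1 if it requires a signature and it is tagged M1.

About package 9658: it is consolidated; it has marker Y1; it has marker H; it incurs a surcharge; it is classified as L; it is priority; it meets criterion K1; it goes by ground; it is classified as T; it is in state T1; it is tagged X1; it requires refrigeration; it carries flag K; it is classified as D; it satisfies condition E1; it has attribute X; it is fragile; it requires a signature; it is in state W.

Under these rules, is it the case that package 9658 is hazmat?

No

Forward chaining from the given facts derives: carries flag B, has marker U1, is insured, satisfies condition Q, goes by air, is classified as U, is returned to sender, is held at customs, is delivered, is in category G, satisfies condition S1, has marker E, is in category P, has attribute W1, satisfies condition P1, is tagged J1, has attribute Y.
The only rule concluding "it is hazmat" is R20, which needs "it is in state N"; that is never established.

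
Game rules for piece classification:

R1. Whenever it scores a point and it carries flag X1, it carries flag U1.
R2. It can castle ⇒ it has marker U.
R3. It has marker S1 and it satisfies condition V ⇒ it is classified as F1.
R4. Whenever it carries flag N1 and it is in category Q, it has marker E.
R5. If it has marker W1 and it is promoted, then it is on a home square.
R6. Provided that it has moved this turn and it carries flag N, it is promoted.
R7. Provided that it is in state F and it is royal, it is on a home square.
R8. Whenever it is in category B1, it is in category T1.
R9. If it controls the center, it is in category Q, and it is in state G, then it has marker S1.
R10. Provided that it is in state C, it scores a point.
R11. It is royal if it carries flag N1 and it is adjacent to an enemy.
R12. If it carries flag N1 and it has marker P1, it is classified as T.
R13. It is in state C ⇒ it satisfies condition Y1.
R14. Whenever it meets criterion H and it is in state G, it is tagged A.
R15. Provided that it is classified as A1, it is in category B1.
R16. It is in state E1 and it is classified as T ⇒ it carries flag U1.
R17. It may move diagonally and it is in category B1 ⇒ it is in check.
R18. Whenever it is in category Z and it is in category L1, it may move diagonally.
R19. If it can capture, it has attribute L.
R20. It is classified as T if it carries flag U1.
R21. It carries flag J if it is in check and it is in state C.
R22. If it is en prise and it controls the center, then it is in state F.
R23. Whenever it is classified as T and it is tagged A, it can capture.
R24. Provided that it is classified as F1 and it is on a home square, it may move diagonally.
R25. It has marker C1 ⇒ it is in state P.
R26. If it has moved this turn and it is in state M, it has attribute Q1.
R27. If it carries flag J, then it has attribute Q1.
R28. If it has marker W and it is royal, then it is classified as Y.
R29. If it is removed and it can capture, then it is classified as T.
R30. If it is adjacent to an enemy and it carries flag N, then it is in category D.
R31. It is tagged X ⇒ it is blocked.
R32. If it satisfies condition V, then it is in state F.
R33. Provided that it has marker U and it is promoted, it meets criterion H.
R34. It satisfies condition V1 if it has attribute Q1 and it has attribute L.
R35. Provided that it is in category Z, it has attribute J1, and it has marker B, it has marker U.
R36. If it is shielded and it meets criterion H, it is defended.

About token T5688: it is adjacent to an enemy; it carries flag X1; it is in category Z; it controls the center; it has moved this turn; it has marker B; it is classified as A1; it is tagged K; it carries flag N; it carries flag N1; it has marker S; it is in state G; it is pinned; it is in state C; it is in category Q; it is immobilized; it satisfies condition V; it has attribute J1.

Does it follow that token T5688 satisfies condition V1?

By R6 (it has moved this turn, it carries flag N): it is promoted.
By R9 (it controls the center, it is in category Q, it is in state G): it has marker S1.
By R10 (it is in state C): it scores a point.
By R11 (it carries flag N1, it is adjacent to an enemy): it is royal.
By R15 (it is classified as A1): it is in category B1.
By R32 (it satisfies condition V): it is in state F.
By R35 (it is in category Z, it has attribute J1, it has marker B): it has marker U.
By R1 (it scores a point, it carries flag X1): it carries flag U1.
By R3 (it has marker S1, it satisfies condition V): it is classified as F1.
By R7 (it is in state F, it is royal): it is on a home square.
By R20 (it carries flag U1): it is classified as T.
By R24 (it is classified as F1, it is on a home square): it may move diagonally.
By R33 (it has marker U, it is promoted): it meets criterion H.
By R14 (it meets criterion H, it is in state G): it is tagged A.
By R17 (it may move diagonally, it is in category B1): it is in check.
By R21 (it is in check, it is in state C): it carries flag J.
By R23 (it is classified as T, it is tagged A): it can capture.
By R27 (it carries flag J): it has attribute Q1.
By R19 (it can capture): it has attribute L.
By R34 (it has attribute Q1, it has attribute L): it satisfies condition V1.

Yes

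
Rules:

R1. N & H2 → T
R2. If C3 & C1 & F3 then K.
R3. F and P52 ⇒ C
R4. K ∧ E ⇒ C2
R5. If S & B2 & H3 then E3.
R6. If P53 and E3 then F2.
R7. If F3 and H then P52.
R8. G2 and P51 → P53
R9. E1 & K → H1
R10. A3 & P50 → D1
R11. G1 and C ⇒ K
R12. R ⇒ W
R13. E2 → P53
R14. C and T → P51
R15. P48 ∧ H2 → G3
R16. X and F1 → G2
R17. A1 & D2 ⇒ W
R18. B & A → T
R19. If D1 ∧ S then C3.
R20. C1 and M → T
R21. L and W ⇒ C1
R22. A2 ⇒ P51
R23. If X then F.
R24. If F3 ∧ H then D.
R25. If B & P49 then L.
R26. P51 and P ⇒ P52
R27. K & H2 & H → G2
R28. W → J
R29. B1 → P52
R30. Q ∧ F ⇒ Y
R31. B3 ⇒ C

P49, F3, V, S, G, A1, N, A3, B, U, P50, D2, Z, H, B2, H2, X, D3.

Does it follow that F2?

Forward chaining from the given facts derives: T, P52, D1, W, C3, F, D, L, J, C, P51, C1, K, G2, P53.
The only rule concluding F2 is R6, which needs E3; that is never established.

No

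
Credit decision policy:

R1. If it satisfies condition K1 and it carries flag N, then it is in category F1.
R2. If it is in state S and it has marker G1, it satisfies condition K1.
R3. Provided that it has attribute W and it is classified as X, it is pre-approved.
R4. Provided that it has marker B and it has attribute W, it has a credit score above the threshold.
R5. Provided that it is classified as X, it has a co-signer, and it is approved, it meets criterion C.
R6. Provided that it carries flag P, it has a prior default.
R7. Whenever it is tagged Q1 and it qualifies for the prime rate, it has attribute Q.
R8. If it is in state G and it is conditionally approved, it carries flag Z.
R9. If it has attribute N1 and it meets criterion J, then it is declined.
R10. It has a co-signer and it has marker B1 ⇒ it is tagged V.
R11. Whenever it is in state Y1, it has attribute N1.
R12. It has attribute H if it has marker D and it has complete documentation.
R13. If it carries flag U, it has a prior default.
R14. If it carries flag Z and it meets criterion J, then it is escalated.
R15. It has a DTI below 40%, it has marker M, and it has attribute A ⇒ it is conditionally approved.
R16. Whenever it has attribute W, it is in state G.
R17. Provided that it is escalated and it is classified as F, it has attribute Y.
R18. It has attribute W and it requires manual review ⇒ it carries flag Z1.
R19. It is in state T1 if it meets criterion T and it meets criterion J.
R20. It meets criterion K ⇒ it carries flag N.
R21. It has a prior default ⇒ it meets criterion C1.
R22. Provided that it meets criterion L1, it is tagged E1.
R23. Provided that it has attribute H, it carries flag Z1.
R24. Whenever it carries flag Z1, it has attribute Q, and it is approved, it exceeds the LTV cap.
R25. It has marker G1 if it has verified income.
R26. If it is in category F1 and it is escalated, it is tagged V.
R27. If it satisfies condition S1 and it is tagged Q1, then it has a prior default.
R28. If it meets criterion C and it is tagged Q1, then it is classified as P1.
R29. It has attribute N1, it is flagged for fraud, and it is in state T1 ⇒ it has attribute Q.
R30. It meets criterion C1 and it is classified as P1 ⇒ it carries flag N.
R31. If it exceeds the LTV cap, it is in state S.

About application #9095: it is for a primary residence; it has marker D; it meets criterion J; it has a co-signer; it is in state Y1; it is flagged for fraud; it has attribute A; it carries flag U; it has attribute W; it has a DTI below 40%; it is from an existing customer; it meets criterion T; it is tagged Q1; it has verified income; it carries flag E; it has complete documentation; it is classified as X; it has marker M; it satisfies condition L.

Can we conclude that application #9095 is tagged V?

No

Forward chaining from the given facts derives: is pre-approved, has attribute N1, has attribute H, has a prior default, is conditionally approved, is in state G, is in state T1, meets criterion C1, carries flag Z1, has marker G1, has attribute Q, carries flag Z, is declined, is escalated.
Rules concluding "it is tagged V": R10 needs "it has marker B1"; R26 needs "it is in category F1" — none of these are established.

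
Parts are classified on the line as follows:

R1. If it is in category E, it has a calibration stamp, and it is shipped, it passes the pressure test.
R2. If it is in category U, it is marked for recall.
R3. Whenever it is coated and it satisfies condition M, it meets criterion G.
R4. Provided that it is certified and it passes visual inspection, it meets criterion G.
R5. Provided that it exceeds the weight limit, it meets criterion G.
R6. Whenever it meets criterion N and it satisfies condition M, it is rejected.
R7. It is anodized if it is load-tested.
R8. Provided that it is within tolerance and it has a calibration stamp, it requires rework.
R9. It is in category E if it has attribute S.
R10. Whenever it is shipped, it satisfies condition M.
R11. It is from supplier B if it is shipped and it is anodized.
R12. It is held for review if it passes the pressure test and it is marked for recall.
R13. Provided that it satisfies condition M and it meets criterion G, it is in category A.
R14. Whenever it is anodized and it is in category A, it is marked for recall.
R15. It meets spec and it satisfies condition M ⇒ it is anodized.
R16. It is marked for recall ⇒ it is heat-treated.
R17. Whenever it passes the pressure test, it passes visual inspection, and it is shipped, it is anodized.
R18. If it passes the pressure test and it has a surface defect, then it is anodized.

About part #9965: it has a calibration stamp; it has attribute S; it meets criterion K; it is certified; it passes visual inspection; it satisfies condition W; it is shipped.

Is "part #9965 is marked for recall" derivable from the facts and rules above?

By R4 (it is certified, it passes visual inspection): it meets criterion G.
By R9 (it has attribute S): it is in category E.
By R10 (it is shipped): it satisfies condition M.
By R13 (it satisfies condition M, it meets criterion G): it is in category A.
By R1 (it is in category E, it has a calibration stamp, it is shipped): it passes the pressure test.
By R17 (it passes the pressure test, it passes visual inspection, it is shipped): it is anodized.
By R14 (it is anodized, it is in category A): it is marked for recall.

Yes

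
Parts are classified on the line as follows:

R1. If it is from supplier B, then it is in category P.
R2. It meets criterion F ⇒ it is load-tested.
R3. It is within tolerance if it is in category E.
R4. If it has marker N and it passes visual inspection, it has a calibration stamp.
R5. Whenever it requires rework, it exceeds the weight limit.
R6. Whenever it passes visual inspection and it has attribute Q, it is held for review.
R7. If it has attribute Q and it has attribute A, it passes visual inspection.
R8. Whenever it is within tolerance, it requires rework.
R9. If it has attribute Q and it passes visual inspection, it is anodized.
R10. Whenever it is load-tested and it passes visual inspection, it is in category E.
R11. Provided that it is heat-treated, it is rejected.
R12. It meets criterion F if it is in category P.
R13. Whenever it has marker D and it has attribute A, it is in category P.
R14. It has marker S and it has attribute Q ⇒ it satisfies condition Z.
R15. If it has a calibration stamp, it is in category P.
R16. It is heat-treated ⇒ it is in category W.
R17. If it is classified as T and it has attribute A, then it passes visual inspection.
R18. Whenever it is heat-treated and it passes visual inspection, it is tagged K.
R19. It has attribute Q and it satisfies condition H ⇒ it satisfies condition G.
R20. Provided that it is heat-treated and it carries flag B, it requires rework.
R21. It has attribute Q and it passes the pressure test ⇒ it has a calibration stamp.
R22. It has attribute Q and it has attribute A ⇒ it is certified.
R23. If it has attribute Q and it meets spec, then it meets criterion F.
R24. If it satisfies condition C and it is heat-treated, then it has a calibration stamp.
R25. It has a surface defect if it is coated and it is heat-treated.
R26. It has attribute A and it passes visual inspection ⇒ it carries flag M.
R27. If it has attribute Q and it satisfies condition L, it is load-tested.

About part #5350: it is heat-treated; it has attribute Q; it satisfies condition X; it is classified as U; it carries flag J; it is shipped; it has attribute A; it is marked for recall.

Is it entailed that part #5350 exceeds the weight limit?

No

Forward chaining from the given facts derives: passes visual inspection, is anodized, is rejected, is in category W, is tagged K, is certified, carries flag M, is held for review.
The only rule concluding "it exceeds the weight limit" is R5, which needs "it requires rework"; that is never established.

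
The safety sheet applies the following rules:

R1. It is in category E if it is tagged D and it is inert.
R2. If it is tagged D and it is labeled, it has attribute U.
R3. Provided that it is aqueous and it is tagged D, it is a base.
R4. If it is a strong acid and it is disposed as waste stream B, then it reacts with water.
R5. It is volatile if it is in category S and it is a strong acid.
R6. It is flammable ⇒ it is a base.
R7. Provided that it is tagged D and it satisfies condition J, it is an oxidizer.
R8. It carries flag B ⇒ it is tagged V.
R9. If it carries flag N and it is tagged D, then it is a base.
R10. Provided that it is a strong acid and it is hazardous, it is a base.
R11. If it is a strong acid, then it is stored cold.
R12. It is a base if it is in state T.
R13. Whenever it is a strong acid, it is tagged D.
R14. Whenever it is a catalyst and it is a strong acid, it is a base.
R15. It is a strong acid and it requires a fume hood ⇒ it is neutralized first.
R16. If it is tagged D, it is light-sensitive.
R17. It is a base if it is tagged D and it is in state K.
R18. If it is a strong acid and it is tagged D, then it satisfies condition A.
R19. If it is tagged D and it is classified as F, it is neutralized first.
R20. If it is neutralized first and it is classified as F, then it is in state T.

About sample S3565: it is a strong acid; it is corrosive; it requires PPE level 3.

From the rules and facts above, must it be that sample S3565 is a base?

No

Forward chaining from the given facts derives: is stored cold, is tagged D, is light-sensitive, satisfies condition A.
Rules concluding "it is a base": R3 needs "it is aqueous"; R6 needs "it is flammable"; R9 needs "it carries flag N"; R10 needs "it is hazardous"; R12 needs "it is in state T"; R14 needs "it is a catalyst"; R17 needs "it is in state K" — none of these are established.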